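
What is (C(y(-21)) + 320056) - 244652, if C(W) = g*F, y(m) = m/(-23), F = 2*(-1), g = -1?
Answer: 75406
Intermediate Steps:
F = -2
y(m) = -m/23 (y(m) = m*(-1/23) = -m/23)
C(W) = 2 (C(W) = -1*(-2) = 2)
(C(y(-21)) + 320056) - 244652 = (2 + 320056) - 244652 = 320058 - 244652 = 75406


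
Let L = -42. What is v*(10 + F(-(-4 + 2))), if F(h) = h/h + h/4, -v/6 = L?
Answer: 2898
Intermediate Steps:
v = 252 (v = -6*(-42) = 252)
F(h) = 1 + h/4 (F(h) = 1 + h*(1/4) = 1 + h/4)
v*(10 + F(-(-4 + 2))) = 252*(10 + (1 + (-(-4 + 2))/4)) = 252*(10 + (1 + (-1*(-2))/4)) = 252*(10 + (1 + (1/4)*2)) = 252*(10 + (1 + 1/2)) = 252*(10 + 3/2) = 252*(23/2) = 2898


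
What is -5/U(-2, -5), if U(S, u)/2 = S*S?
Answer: -5/8 ≈ -0.62500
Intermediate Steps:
U(S, u) = 2*S² (U(S, u) = 2*(S*S) = 2*S²)
-5/U(-2, -5) = -5/(2*(-2)²) = -5/(2*4) = -5/8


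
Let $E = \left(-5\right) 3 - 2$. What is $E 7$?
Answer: $-119$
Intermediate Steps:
$E = -17$ ($E = -15 - 2 = -17$)
$E 7 = \left(-17\right) 7 = -119$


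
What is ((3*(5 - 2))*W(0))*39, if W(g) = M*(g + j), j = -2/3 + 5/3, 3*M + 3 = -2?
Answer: -585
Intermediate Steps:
M = -5/3 (M = -1 + (1/3)*(-2) = -1 - 2/3 = -5/3 ≈ -1.6667)
j = 1 (j = -2*1/3 + 5*(1/3) = -2/3 + 5/3 = 1)
W(g) = -5/3 - 5*g/3 (W(g) = -5*(g + 1)/3 = -5*(1 + g)/3 = -5/3 - 5*g/3)
((3*(5 - 2))*W(0))*39 = ((3*(5 - 2))*(-5/3 - 5/3*0))*39 = ((3*3)*(-5/3 + 0))*39 = (9*(-5/3))*39 = -15*39 = -585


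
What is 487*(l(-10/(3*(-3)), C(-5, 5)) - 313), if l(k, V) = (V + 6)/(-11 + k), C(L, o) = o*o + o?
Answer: -13724147/89 ≈ -1.5420e+5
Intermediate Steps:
C(L, o) = o + o² (C(L, o) = o² + o = o + o²)
l(k, V) = (6 + V)/(-11 + k)
487*(l(-10/(3*(-3)), C(-5, 5)) - 313) = 487*((6 + 5*(1 + 5))/(-11 - 10/(3*(-3))) - 313) = 487*((6 + 5*6)/(-11 - 10/(-9)) - 313) = 487*((6 + 30)/(-11 - 10*(-⅑)) - 313) = 487*(36/(-11 + 10/9) - 313) = 487*(36/(-89/9) - 313) = 487*(-9/89*36 - 313) = 487*(-324/89 - 313) = 487*(-28181/89) = -13724147/89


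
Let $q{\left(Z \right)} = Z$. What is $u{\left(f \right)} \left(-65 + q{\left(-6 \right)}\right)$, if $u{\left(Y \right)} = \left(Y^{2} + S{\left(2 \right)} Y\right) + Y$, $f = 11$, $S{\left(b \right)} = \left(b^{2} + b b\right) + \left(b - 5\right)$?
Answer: $-13277$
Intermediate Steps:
$S{\left(b \right)} = -5 + b + 2 b^{2}$ ($S{\left(b \right)} = \left(b^{2} + b^{2}\right) + \left(-5 + b\right) = 2 b^{2} + \left(-5 + b\right) = -5 + b + 2 b^{2}$)
$u{\left(Y \right)} = Y^{2} + 6 Y$ ($u{\left(Y \right)} = \left(Y^{2} + \left(-5 + 2 + 2 \cdot 2^{2}\right) Y\right) + Y = \left(Y^{2} + \left(-5 + 2 + 2 \cdot 4\right) Y\right) + Y = \left(Y^{2} + \left(-5 + 2 + 8\right) Y\right) + Y = \left(Y^{2} + 5 Y\right) + Y = Y^{2} + 6 Y$)
$u{\left(f \right)} \left(-65 + q{\left(-6 \right)}\right) = 11 \left(6 + 11\right) \left(-65 - 6\right) = 11 \cdot 17 \left(-71\right) = 187 \left(-71\right) = -13277$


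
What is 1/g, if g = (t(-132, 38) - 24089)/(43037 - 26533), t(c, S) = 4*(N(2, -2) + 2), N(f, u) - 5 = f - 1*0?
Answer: -16504/24053 ≈ -0.68615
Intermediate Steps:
N(f, u) = 5 + f (N(f, u) = 5 + (f - 1*0) = 5 + (f + 0) = 5 + f)
t(c, S) = 36 (t(c, S) = 4*((5 + 2) + 2) = 4*(7 + 2) = 4*9 = 36)
g = -24053/16504 (g = (36 - 24089)/(43037 - 26533) = -24053/16504 ≈ -1.4574)
1/g = 1/(-24053/16504) = -16504/24053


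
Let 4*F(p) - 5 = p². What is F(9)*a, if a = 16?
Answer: 344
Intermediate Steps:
F(p) = 5/4 + p²/4
F(9)*a = (5/4 + (¼)*9²)*16 = (5/4 + (¼)*81)*16 = (5/4 + 81/4)*16 = (43/2)*16 = 344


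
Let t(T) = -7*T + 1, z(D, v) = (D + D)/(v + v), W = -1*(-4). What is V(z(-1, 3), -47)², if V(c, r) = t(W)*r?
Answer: 1610361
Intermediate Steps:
W = 4
z(D, v) = D/v (z(D, v) = (2*D)/((2*v)) = (2*D)*(1/(2*v)) = D/v)
t(T) = 1 - 7*T
V(c, r) = -27*r (V(c, r) = (1 - 7*4)*r = (1 - 28)*r = -27*r)
V(z(-1, 3), -47)² = (-27*(-47))² = 1269² = 1610361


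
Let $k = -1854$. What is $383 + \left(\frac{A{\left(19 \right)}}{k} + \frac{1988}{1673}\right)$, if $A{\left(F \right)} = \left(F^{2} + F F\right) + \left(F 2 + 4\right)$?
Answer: $\frac{85026769}{221553} \approx 383.78$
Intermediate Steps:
$A{\left(F \right)} = 4 + 2 F + 2 F^{2}$ ($A{\left(F \right)} = \left(F^{2} + F^{2}\right) + \left(2 F + 4\right) = 2 F^{2} + \left(4 + 2 F\right) = 4 + 2 F + 2 F^{2}$)
$383 + \left(\frac{A{\left(19 \right)}}{k} + \frac{1988}{1673}\right) = 383 + \left(\frac{4 + 2 \cdot 19 + 2 \cdot 19^{2}}{-1854} + \frac{1988}{1673}\right) = 383 + \left(\left(4 + 38 + 2 \cdot 361\right) \left(- \frac{1}{1854}\right) + 1988 \cdot \frac{1}{1673}\right) = 383 + \left(\left(4 + 38 + 722\right) \left(- \frac{1}{1854}\right) + \frac{284}{239}\right) = 383 + \left(764 \left(- \frac{1}{1854}\right) + \frac{284}{239}\right) = 383 + \left(- \frac{382}{927} + \frac{284}{239}\right) = 383 + \frac{171970}{221553} = \frac{85026769}{221553}$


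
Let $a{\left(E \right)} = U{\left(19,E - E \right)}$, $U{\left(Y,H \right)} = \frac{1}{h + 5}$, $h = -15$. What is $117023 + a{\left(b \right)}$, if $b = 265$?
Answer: $\frac{1170229}{10} \approx 1.1702 \cdot 10^{5}$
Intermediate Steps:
$U{\left(Y,H \right)} = - \frac{1}{10}$ ($U{\left(Y,H \right)} = \frac{1}{-15 + 5} = \frac{1}{-10} = - \frac{1}{10}$)
$a{\left(E \right)} = - \frac{1}{10}$
$117023 + a{\left(b \right)} = 117023 - \frac{1}{10} = \frac{1170229}{10}$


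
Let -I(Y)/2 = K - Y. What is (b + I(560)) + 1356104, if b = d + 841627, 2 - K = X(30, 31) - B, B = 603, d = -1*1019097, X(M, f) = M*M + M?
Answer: 1180404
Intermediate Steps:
X(M, f) = M + M**2 (X(M, f) = M**2 + M = M + M**2)
d = -1019097
K = -325 (K = 2 - (30*(1 + 30) - 1*603) = 2 - (30*31 - 603) = 2 - (930 - 603) = 2 - 1*327 = 2 - 327 = -325)
I(Y) = 650 + 2*Y (I(Y) = -2*(-325 - Y) = 650 + 2*Y)
b = -177470 (b = -1019097 + 841627 = -177470)
(b + I(560)) + 1356104 = (-177470 + (650 + 2*560)) + 1356104 = (-177470 + (650 + 1120)) + 1356104 = (-177470 + 1770) + 1356104 = -175700 + 1356104 = 1180404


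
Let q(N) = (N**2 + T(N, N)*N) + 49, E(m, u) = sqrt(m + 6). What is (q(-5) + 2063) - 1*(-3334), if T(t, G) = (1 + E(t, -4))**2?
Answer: 5451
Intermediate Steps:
E(m, u) = sqrt(6 + m)
T(t, G) = (1 + sqrt(6 + t))**2
q(N) = 49 + N**2 + N*(1 + sqrt(6 + N))**2 (q(N) = (N**2 + (1 + sqrt(6 + N))**2*N) + 49 = (N**2 + N*(1 + sqrt(6 + N))**2) + 49 = 49 + N**2 + N*(1 + sqrt(6 + N))**2)
(q(-5) + 2063) - 1*(-3334) = ((49 + (-5)**2 - 5*(1 + sqrt(6 - 5))**2) + 2063) - 1*(-3334) = ((49 + 25 - 5*(1 + sqrt(1))**2) + 2063) + 3334 = ((49 + 25 - 5*(1 + 1)**2) + 2063) + 3334 = ((49 + 25 - 5*2**2) + 2063) + 3334 = ((49 + 25 - 5*4) + 2063) + 3334 = ((49 + 25 - 20) + 2063) + 3334 = (54 + 2063) + 3334 = 2117 + 3334 = 5451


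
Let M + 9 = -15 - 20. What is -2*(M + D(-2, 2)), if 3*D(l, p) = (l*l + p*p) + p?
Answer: 244/3 ≈ 81.333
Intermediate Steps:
D(l, p) = p/3 + l²/3 + p²/3 (D(l, p) = ((l*l + p*p) + p)/3 = ((l² + p²) + p)/3 = (p + l² + p²)/3 = p/3 + l²/3 + p²/3)
M = -44 (M = -9 + (-15 - 20) = -9 - 35 = -44)
-2*(M + D(-2, 2)) = -2*(-44 + ((⅓)*2 + (⅓)*(-2)² + (⅓)*2²)) = -2*(-44 + (⅔ + (⅓)*4 + (⅓)*4)) = -2*(-44 + (⅔ + 4/3 + 4/3)) = -2*(-44 + 10/3) = -2*(-122/3) = 244/3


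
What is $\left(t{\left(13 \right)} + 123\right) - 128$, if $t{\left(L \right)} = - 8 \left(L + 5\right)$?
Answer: $-149$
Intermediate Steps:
$t{\left(L \right)} = -40 - 8 L$ ($t{\left(L \right)} = - 8 \left(5 + L\right) = -40 - 8 L$)
$\left(t{\left(13 \right)} + 123\right) - 128 = \left(\left(-40 - 104\right) + 123\right) - 128 = \left(-144 + 123\right) - 128 = -21 - 128 = -149$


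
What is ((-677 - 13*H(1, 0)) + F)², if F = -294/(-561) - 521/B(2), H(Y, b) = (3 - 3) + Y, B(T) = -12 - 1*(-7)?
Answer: 299463956289/874225 ≈ 3.4255e+5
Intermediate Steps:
B(T) = -5 (B(T) = -12 + 7 = -5)
H(Y, b) = Y (H(Y, b) = 0 + Y = Y)
F = 97917/935 (F = -294/(-561) - 521/(-5) = -294*(-1/561) - 521*(-⅕) = 98/187 + 521/5 = 97917/935 ≈ 104.72)
((-677 - 13*H(1, 0)) + F)² = ((-677 - 13) + 97917/935)² = (-690 + 97917/935)² = (-547233/935)² = 299463956289/874225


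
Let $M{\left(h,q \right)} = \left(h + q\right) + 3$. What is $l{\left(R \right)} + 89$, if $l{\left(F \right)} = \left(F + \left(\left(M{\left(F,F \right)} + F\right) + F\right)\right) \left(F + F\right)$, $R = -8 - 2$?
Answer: $1029$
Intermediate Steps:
$M{\left(h,q \right)} = 3 + h + q$
$R = -10$
$l{\left(F \right)} = 2 F \left(3 + 5 F\right)$ ($l{\left(F \right)} = \left(F + \left(\left(\left(3 + F + F\right) + F\right) + F\right)\right) \left(F + F\right) = \left(F + \left(\left(\left(3 + 2 F\right) + F\right) + F\right)\right) 2 F = \left(F + \left(\left(3 + 3 F\right) + F\right)\right) 2 F = \left(F + \left(3 + 4 F\right)\right) 2 F = \left(3 + 5 F\right) 2 F = 2 F \left(3 + 5 F\right)$)
$l{\left(R \right)} + 89 = 2 \left(-10\right) \left(3 + 5 \left(-10\right)\right) + 89 = 2 \left(-10\right) \left(3 - 50\right) + 89 = 2 \left(-10\right) \left(-47\right) + 89 = 940 + 89 = 1029$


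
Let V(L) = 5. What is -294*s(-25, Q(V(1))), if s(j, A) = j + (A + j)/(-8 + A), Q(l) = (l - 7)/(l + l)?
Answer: 264306/41 ≈ 6446.5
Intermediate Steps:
Q(l) = (-7 + l)/(2*l) (Q(l) = (-7 + l)/((2*l)) = (-7 + l)*(1/(2*l)) = (-7 + l)/(2*l))
s(j, A) = j + (A + j)/(-8 + A)
-294*s(-25, Q(V(1))) = -294*((1/2)*(-7 + 5)/5 - 7*(-25) + ((1/2)*(-7 + 5)/5)*(-25))/(-8 + (1/2)*(-7 + 5)/5) = -294*((1/2)*(1/5)*(-2) + 175 + ((1/2)*(1/5)*(-2))*(-25))/(-8 + (1/2)*(1/5)*(-2)) = -294*(-1/5 + 175 - 1/5*(-25))/(-8 - 1/5) = -294*(-1/5 + 175 + 5)/(-41/5) = -(-1470)*899/(41*5) = -294*(-899/41) = 264306/41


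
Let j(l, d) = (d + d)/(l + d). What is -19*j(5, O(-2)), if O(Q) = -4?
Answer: 152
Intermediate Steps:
j(l, d) = 2*d/(d + l) (j(l, d) = (2*d)/(d + l) = 2*d/(d + l))
-19*j(5, O(-2)) = -38*(-4)/(-4 + 5) = -38*(-4)/1 = -38*(-4) = -19*(-8) = 152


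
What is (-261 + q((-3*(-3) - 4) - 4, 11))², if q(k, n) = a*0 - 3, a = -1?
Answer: 69696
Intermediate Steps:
q(k, n) = -3 (q(k, n) = -1*0 - 3 = 0 - 3 = -3)
(-261 + q((-3*(-3) - 4) - 4, 11))² = (-261 - 3)² = (-264)² = 69696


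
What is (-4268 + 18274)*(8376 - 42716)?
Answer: -480966040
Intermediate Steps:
(-4268 + 18274)*(8376 - 42716) = 14006*(-34340) = -480966040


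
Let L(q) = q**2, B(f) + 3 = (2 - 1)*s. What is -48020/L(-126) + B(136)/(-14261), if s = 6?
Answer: -3494188/1155141 ≈ -3.0249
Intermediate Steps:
B(f) = 3 (B(f) = -3 + (2 - 1)*6 = -3 + 1*6 = -3 + 6 = 3)
-48020/L(-126) + B(136)/(-14261) = -48020/((-126)**2) + 3/(-14261) = -48020/15876 + 3*(-1/14261) = -48020*1/15876 - 3/14261 = -245/81 - 3/14261 = -3494188/1155141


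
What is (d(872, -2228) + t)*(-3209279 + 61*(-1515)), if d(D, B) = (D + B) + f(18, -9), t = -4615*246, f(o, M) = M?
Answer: 3752886993570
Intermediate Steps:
t = -1135290
d(D, B) = -9 + B + D (d(D, B) = (D + B) - 9 = (B + D) - 9 = -9 + B + D)
(d(872, -2228) + t)*(-3209279 + 61*(-1515)) = ((-9 - 2228 + 872) - 1135290)*(-3209279 + 61*(-1515)) = (-1365 - 1135290)*(-3209279 - 92415) = -1136655*(-3301694) = 3752886993570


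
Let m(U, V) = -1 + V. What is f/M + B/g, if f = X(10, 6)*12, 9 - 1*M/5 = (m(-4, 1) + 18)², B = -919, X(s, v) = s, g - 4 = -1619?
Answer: 3343/6783 ≈ 0.49285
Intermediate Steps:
g = -1615 (g = 4 - 1619 = -1615)
M = -1575 (M = 45 - 5*((-1 + 1) + 18)² = 45 - 5*(0 + 18)² = 45 - 5*18² = 45 - 5*324 = 45 - 1620 = -1575)
f = 120 (f = 10*12 = 120)
f/M + B/g = 120/(-1575) - 919/(-1615) = 120*(-1/1575) - 919*(-1/1615) = -8/105 + 919/1615 = 3343/6783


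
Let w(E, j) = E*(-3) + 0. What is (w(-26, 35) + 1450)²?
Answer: 2334784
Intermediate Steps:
w(E, j) = -3*E (w(E, j) = -3*E + 0 = -3*E)
(w(-26, 35) + 1450)² = (-3*(-26) + 1450)² = (78 + 1450)² = 1528² = 2334784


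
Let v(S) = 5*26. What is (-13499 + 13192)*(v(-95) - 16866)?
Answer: 5137952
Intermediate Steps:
v(S) = 130
(-13499 + 13192)*(v(-95) - 16866) = (-13499 + 13192)*(130 - 16866) = -307*(-16736) = 5137952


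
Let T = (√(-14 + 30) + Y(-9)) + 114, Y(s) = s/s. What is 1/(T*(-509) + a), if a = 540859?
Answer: 1/480288 ≈ 2.0821e-6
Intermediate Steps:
Y(s) = 1
T = 119 (T = (√(-14 + 30) + 1) + 114 = (√16 + 1) + 114 = (4 + 1) + 114 = 5 + 114 = 119)
1/(T*(-509) + a) = 1/(119*(-509) + 540859) = 1/(-60571 + 540859) = 1/480288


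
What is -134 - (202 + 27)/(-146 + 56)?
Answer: -11831/90 ≈ -131.46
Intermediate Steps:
-134 - (202 + 27)/(-146 + 56) = -134 - 229/(-90) = -134 - 229*(-1)/90 = -134 - 1*(-229/90) = -134 + 229/90 = -11831/90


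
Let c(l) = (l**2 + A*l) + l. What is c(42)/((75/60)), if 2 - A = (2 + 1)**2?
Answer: 6048/5 ≈ 1209.6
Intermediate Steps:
A = -7 (A = 2 - (2 + 1)**2 = 2 - 1*3**2 = 2 - 1*9 = 2 - 9 = -7)
c(l) = l**2 - 6*l (c(l) = (l**2 - 7*l) + l = l**2 - 6*l)
c(42)/((75/60)) = (42*(-6 + 42))/((75/60)) = (42*36)/(((1/60)*75)) = 1512/(5/4) = 1512*(4/5) = 6048/5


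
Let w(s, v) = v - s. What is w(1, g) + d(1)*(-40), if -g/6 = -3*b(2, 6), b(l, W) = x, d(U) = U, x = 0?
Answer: -41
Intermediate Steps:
b(l, W) = 0
g = 0 (g = -(-18)*0 = -6*0 = 0)
w(1, g) + d(1)*(-40) = (0 - 1*1) + 1*(-40) = (0 - 1) - 40 = -1 - 40 = -41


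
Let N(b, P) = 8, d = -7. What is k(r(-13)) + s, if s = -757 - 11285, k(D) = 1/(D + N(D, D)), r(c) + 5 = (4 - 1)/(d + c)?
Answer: -686374/57 ≈ -12042.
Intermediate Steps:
r(c) = -5 + 3/(-7 + c) (r(c) = -5 + (4 - 1)/(-7 + c) = -5 + 3/(-7 + c))
k(D) = 1/(8 + D) (k(D) = 1/(D + 8) = 1/(8 + D))
s = -12042
k(r(-13)) + s = 1/(8 + (38 - 5*(-13))/(-7 - 13)) - 12042 = 1/(8 + (38 + 65)/(-20)) - 12042 = 1/(8 - 1/20*103) - 12042 = 1/(8 - 103/20) - 12042 = 1/(57/20) - 12042 = 20/57 - 12042 = -686374/57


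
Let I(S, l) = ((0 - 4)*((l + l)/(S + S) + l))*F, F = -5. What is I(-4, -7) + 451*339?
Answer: 152784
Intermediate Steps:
I(S, l) = 20*l + 20*l/S (I(S, l) = ((0 - 4)*((l + l)/(S + S) + l))*(-5) = -4*((2*l)/((2*S)) + l)*(-5) = -4*((2*l)*(1/(2*S)) + l)*(-5) = -4*(l/S + l)*(-5) = -4*(l + l/S)*(-5) = (-4*l - 4*l/S)*(-5) = 20*l + 20*l/S)
I(-4, -7) + 451*339 = 20*(-7)*(1 - 4)/(-4) + 451*339 = 20*(-7)*(-¼)*(-3) + 152889 = -105 + 152889 = 152784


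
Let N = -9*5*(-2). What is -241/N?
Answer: -241/90 ≈ -2.6778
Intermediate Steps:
N = 90 (N = -45*(-2) = 90)
-241/N = -241/90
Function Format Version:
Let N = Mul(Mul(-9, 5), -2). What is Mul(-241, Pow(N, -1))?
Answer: Rational(-241, 90) ≈ -2.6778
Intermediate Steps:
N = 90 (N = Mul(-45, -2) = 90)
Mul(-241, Pow(N, -1)) = Mul(-241, Pow(90, -1)) = Mul(-241, Rational(1, 90)) = Rational(-241, 90)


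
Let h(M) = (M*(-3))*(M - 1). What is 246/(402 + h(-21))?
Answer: -¼ ≈ -0.25000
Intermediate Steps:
h(M) = -3*M*(-1 + M) (h(M) = (-3*M)*(-1 + M) = -3*M*(-1 + M))
246/(402 + h(-21)) = 246/(402 + 3*(-21)*(1 - 1*(-21))) = 246/(402 + 3*(-21)*(1 + 21)) = 246/(402 + 3*(-21)*22) = 246/(402 - 1386) = 246/(-984) = 246*(-1/984) = -¼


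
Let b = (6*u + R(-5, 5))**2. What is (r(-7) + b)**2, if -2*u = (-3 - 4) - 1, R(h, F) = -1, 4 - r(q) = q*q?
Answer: 234256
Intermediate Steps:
r(q) = 4 - q**2 (r(q) = 4 - q*q = 4 - q**2)
u = 4 (u = -((-3 - 4) - 1)/2 = -(-7 - 1)/2 = -1/2*(-8) = 4)
b = 529 (b = (6*4 - 1)**2 = (24 - 1)**2 = 23**2 = 529)
(r(-7) + b)**2 = ((4 - 1*(-7)**2) + 529)**2 = ((4 - 1*49) + 529)**2 = ((4 - 49) + 529)**2 = (-45 + 529)**2 = 484**2 = 234256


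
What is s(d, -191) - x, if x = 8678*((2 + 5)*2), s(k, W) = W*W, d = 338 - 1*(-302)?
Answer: -85011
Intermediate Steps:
d = 640 (d = 338 + 302 = 640)
s(k, W) = W²
x = 121492 (x = 8678*(7*2) = 8678*14 = 121492)
s(d, -191) - x = (-191)² - 1*121492 = 36481 - 121492 = -85011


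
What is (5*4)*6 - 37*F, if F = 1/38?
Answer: 4523/38 ≈ 119.03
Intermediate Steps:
F = 1/38 ≈ 0.026316
(5*4)*6 - 37*F = (5*4)*6 - 37*1/38 = 20*6 - 37/38 = 120 - 37/38 = 4523/38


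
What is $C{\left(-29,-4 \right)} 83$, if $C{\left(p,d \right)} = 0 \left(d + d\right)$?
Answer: $0$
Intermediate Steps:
$C{\left(p,d \right)} = 0$ ($C{\left(p,d \right)} = 0 \cdot 2 d = 0$)
$C{\left(-29,-4 \right)} 83 = 0 \cdot 83 = 0$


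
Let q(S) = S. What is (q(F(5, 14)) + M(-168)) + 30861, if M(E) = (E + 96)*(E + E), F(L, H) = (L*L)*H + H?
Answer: 55417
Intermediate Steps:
F(L, H) = H + H*L**2 (F(L, H) = L**2*H + H = H*L**2 + H = H + H*L**2)
M(E) = 2*E*(96 + E) (M(E) = (96 + E)*(2*E) = 2*E*(96 + E))
(q(F(5, 14)) + M(-168)) + 30861 = (14*(1 + 5**2) + 2*(-168)*(96 - 168)) + 30861 = (14*(1 + 25) + 2*(-168)*(-72)) + 30861 = (14*26 + 24192) + 30861 = (364 + 24192) + 30861 = 24556 + 30861 = 55417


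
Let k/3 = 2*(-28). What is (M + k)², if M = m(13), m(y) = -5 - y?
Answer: 34596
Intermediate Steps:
k = -168 (k = 3*(2*(-28)) = 3*(-56) = -168)
M = -18 (M = -5 - 1*13 = -5 - 13 = -18)
(M + k)² = (-18 - 168)² = (-186)² = 34596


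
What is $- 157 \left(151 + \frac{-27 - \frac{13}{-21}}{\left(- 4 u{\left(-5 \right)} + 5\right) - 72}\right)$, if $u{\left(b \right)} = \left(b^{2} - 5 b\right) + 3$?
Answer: $- \frac{138986291}{5859} \approx -23722.0$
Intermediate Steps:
$u{\left(b \right)} = 3 + b^{2} - 5 b$
$- 157 \left(151 + \frac{-27 - \frac{13}{-21}}{\left(- 4 u{\left(-5 \right)} + 5\right) - 72}\right) = - 157 \left(151 + \frac{-27 - \frac{13}{-21}}{\left(- 4 \left(3 + \left(-5\right)^{2} - -25\right) + 5\right) - 72}\right) = - 157 \left(151 + \frac{-27 - - \frac{13}{21}}{\left(- 4 \left(3 + 25 + 25\right) + 5\right) - 72}\right) = - 157 \left(151 + \frac{-27 + \frac{13}{21}}{\left(\left(-4\right) 53 + 5\right) - 72}\right) = - 157 \left(151 - \frac{554}{21 \left(\left(-212 + 5\right) - 72\right)}\right) = - 157 \left(151 - \frac{554}{21 \left(-207 - 72\right)}\right) = - 157 \left(151 - \frac{554}{21 \left(-279\right)}\right) = - 157 \left(151 - - \frac{554}{5859}\right) = - 157 \left(151 + \frac{554}{5859}\right) = \left(-157\right) \frac{885263}{5859} = - \frac{138986291}{5859}$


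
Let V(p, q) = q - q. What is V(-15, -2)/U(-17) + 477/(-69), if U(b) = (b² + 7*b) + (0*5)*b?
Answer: -159/23 ≈ -6.9130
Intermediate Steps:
V(p, q) = 0
U(b) = b² + 7*b (U(b) = (b² + 7*b) + 0*b = (b² + 7*b) + 0 = b² + 7*b)
V(-15, -2)/U(-17) + 477/(-69) = 0/((-17*(7 - 17))) + 477/(-69) = 0/((-17*(-10))) + 477*(-1/69) = 0/170 - 159/23 = 0*(1/170) - 159/23 = 0 - 159/23 = -159/23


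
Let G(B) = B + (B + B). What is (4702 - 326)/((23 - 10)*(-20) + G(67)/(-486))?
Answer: -708912/42187 ≈ -16.804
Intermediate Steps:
G(B) = 3*B (G(B) = B + 2*B = 3*B)
(4702 - 326)/((23 - 10)*(-20) + G(67)/(-486)) = (4702 - 326)/((23 - 10)*(-20) + (3*67)/(-486)) = 4376/(13*(-20) + 201*(-1/486)) = 4376/(-260 - 67/162) = 4376/(-42187/162) = 4376*(-162/42187) = -708912/42187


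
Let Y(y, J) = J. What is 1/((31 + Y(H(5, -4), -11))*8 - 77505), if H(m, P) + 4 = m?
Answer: -1/77345 ≈ -1.2929e-5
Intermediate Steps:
H(m, P) = -4 + m
1/((31 + Y(H(5, -4), -11))*8 - 77505) = 1/((31 - 11)*8 - 77505) = 1/(20*8 - 77505) = 1/(160 - 77505) = 1/(-77345) = -1/77345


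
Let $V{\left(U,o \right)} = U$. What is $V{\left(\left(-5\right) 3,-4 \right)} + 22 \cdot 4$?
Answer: $73$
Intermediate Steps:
$V{\left(\left(-5\right) 3,-4 \right)} + 22 \cdot 4 = \left(-5\right) 3 + 22 \cdot 4 = -15 + 88 = 73$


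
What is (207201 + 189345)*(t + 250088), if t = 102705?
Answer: 139898652978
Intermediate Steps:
(207201 + 189345)*(t + 250088) = (207201 + 189345)*(102705 + 250088) = 396546*352793 = 139898652978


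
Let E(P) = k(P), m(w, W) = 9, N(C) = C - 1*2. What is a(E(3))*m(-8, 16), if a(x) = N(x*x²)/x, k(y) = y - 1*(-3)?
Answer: 321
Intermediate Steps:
N(C) = -2 + C (N(C) = C - 2 = -2 + C)
k(y) = 3 + y (k(y) = y + 3 = 3 + y)
E(P) = 3 + P
a(x) = (-2 + x³)/x (a(x) = (-2 + x*x²)/x = (-2 + x³)/x)
a(E(3))*m(-8, 16) = ((-2 + (3 + 3)³)/(3 + 3))*9 = ((-2 + 6³)/6)*9 = ((-2 + 216)/6)*9 = ((⅙)*214)*9 = (107/3)*9 = 321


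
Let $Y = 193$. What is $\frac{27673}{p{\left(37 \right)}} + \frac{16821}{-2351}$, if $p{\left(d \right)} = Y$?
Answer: $\frac{61812770}{453743} \approx 136.23$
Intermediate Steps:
$p{\left(d \right)} = 193$
$\frac{27673}{p{\left(37 \right)}} + \frac{16821}{-2351} = \frac{27673}{193} + \frac{16821}{-2351} = 27673 \cdot \frac{1}{193} + 16821 \left(- \frac{1}{2351}\right) = \frac{27673}{193} - \frac{16821}{2351} = \frac{61812770}{453743}$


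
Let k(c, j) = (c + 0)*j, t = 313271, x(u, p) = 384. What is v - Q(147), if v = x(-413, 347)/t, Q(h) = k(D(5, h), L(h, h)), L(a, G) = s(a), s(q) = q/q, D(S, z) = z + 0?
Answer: -46050453/313271 ≈ -147.00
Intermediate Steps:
D(S, z) = z
s(q) = 1
L(a, G) = 1
k(c, j) = c*j
Q(h) = h (Q(h) = h*1 = h)
v = 384/313271 ≈ 0.0012258
v - Q(147) = 384/313271 - 1*147 = 384/313271 - 147 = -46050453/313271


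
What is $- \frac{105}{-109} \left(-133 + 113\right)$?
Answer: $- \frac{2100}{109} \approx -19.266$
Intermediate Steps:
$- \frac{105}{-109} \left(-133 + 113\right) = \left(-105\right) \left(- \frac{1}{109}\right) \left(-20\right) = \frac{105}{109} \left(-20\right) = - \frac{2100}{109}$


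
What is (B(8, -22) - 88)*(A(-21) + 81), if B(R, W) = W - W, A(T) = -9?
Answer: -6336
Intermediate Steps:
B(R, W) = 0
(B(8, -22) - 88)*(A(-21) + 81) = (0 - 88)*(-9 + 81) = -88*72 = -6336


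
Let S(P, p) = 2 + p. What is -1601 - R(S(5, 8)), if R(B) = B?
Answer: -1611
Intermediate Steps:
-1601 - R(S(5, 8)) = -1601 - (2 + 8) = -1601 - 1*10 = -1601 - 10 = -1611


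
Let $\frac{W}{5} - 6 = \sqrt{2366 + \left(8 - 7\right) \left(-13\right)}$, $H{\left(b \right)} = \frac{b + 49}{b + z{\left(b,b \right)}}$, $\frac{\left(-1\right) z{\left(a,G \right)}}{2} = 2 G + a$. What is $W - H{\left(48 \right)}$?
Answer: $\frac{7297}{240} + 5 \sqrt{2353} \approx 272.94$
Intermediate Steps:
$z{\left(a,G \right)} = - 4 G - 2 a$ ($z{\left(a,G \right)} = - 2 \left(2 G + a\right) = - 2 \left(a + 2 G\right) = - 4 G - 2 a$)
$H{\left(b \right)} = - \frac{49 + b}{5 b}$ ($H{\left(b \right)} = \frac{b + 49}{b - 6 b} = \frac{49 + b}{b - 6 b} = \frac{49 + b}{\left(-5\right) b} = \left(49 + b\right) \left(- \frac{1}{5 b}\right) = - \frac{49 + b}{5 b}$)
$W = 30 + 5 \sqrt{2353}$ ($W = 30 + 5 \sqrt{2366 + \left(8 - 7\right) \left(-13\right)} = 30 + 5 \sqrt{2366 + 1 \left(-13\right)} = 30 + 5 \sqrt{2366 - 13} = 30 + 5 \sqrt{2353} \approx 272.54$)
$W - H{\left(48 \right)} = \left(30 + 5 \sqrt{2353}\right) - \frac{-49 - 48}{5 \cdot 48} = \left(30 + 5 \sqrt{2353}\right) - \frac{1}{5} \cdot \frac{1}{48} \left(-49 - 48\right) = \left(30 + 5 \sqrt{2353}\right) - \frac{1}{5} \cdot \frac{1}{48} \left(-97\right) = \left(30 + 5 \sqrt{2353}\right) - - \frac{97}{240} = \left(30 + 5 \sqrt{2353}\right) + \frac{97}{240} = \frac{7297}{240} + 5 \sqrt{2353}$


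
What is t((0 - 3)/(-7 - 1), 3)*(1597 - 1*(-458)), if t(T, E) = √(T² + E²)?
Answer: 6165*√65/8 ≈ 6213.0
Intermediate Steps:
t(T, E) = √(E² + T²)
t((0 - 3)/(-7 - 1), 3)*(1597 - 1*(-458)) = √(3² + ((0 - 3)/(-7 - 1))²)*(1597 - 1*(-458)) = √(9 + (-3/(-8))²)*(1597 + 458) = √(9 + (-3*(-⅛))²)*2055 = √(9 + (3/8)²)*2055 = √(9 + 9/64)*2055 = √(585/64)*2055 = (3*√65/8)*2055 = 6165*√65/8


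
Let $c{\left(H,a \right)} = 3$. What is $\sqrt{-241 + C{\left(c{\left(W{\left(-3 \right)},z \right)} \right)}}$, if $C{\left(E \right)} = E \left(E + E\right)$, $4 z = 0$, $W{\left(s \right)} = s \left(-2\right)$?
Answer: $i \sqrt{223} \approx 14.933 i$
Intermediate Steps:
$W{\left(s \right)} = - 2 s$
$z = 0$ ($z = \frac{1}{4} \cdot 0 = 0$)
$C{\left(E \right)} = 2 E^{2}$ ($C{\left(E \right)} = E 2 E = 2 E^{2}$)
$\sqrt{-241 + C{\left(c{\left(W{\left(-3 \right)},z \right)} \right)}} = \sqrt{-241 + 2 \cdot 3^{2}} = \sqrt{-241 + 2 \cdot 9} = \sqrt{-241 + 18} = \sqrt{-223} = i \sqrt{223}$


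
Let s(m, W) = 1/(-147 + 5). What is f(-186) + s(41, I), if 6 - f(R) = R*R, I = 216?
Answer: -4911781/142 ≈ -34590.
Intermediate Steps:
s(m, W) = -1/142 (s(m, W) = 1/(-142) = -1/142)
f(R) = 6 - R² (f(R) = 6 - R*R = 6 - R²)
f(-186) + s(41, I) = (6 - 1*(-186)²) - 1/142 = (6 - 1*34596) - 1/142 = (6 - 34596) - 1/142 = -34590 - 1/142 = -4911781/142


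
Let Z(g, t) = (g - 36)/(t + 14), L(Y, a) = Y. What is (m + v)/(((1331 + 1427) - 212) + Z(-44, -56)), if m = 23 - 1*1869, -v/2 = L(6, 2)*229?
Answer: -48237/26753 ≈ -1.8031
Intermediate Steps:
v = -2748 (v = -12*229 = -2*1374 = -2748)
m = -1846 (m = 23 - 1869 = -1846)
Z(g, t) = (-36 + g)/(14 + t)
(m + v)/(((1331 + 1427) - 212) + Z(-44, -56)) = (-1846 - 2748)/(((1331 + 1427) - 212) + (-36 - 44)/(14 - 56)) = -4594/((2758 - 212) - 80/(-42)) = -4594/(2546 - 1/42*(-80)) = -4594/(2546 + 40/21) = -4594/53506/21 = -4594*21/53506 = -48237/26753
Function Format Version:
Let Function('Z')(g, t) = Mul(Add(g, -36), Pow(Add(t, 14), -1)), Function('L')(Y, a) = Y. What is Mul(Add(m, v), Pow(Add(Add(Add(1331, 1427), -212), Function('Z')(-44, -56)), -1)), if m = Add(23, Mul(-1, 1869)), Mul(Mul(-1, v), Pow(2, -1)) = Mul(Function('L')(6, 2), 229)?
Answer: Rational(-48237, 26753) ≈ -1.8031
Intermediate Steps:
v = -2748 (v = Mul(-2, Mul(6, 229)) = Mul(-2, 1374) = -2748)
m = -1846 (m = Add(23, -1869) = -1846)
Function('Z')(g, t) = Mul(Pow(Add(14, t), -1), Add(-36, g)) (Function('Z')(g, t) = Mul(Add(-36, g), Pow(Add(14, t), -1)) = Mul(Pow(Add(14, t), -1), Add(-36, g)))
Mul(Add(m, v), Pow(Add(Add(Add(1331, 1427), -212), Function('Z')(-44, -56)), -1)) = Mul(Add(-1846, -2748), Pow(Add(Add(Add(1331, 1427), -212), Mul(Pow(Add(14, -56), -1), Add(-36, -44))), -1)) = Mul(-4594, Pow(Add(Add(2758, -212), Mul(Pow(-42, -1), -80)), -1)) = Mul(-4594, Pow(Add(2546, Mul(Rational(-1, 42), -80)), -1)) = Mul(-4594, Pow(Add(2546, Rational(40, 21)), -1)) = Mul(-4594, Pow(Rational(53506, 21), -1)) = Mul(-4594, Rational(21, 53506)) = Rational(-48237, 26753)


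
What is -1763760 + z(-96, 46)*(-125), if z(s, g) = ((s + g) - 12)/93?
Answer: -5291030/3 ≈ -1.7637e+6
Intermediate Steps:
z(s, g) = -4/31 + g/93 + s/93 (z(s, g) = ((g + s) - 12)*(1/93) = (-12 + g + s)*(1/93) = -4/31 + g/93 + s/93)
-1763760 + z(-96, 46)*(-125) = -1763760 + (-4/31 + (1/93)*46 + (1/93)*(-96))*(-125) = -1763760 + (-4/31 + 46/93 - 32/31)*(-125) = -1763760 - ⅔*(-125) = -1763760 + 250/3 = -5291030/3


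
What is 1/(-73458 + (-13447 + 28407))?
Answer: -1/58498 ≈ -1.7095e-5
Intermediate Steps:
1/(-73458 + (-13447 + 28407)) = 1/(-73458 + 14960) = 1/(-58498) = -1/58498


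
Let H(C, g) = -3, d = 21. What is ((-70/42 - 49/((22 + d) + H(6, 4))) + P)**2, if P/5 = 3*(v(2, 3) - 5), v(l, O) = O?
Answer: 15578809/14400 ≈ 1081.9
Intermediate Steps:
P = -30 (P = 5*(3*(3 - 5)) = 5*(3*(-2)) = 5*(-6) = -30)
((-70/42 - 49/((22 + d) + H(6, 4))) + P)**2 = ((-70/42 - 49/((22 + 21) - 3)) - 30)**2 = ((-70*1/42 - 49/(43 - 3)) - 30)**2 = ((-5/3 - 49/40) - 30)**2 = (-347/120 - 30)**2 = (-3947/120)**2 = 15578809/14400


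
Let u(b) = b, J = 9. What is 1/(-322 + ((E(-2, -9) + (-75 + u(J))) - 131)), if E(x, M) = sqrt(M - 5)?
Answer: -519/269375 - I*sqrt(14)/269375 ≈ -0.0019267 - 1.389e-5*I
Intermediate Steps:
E(x, M) = sqrt(-5 + M)
1/(-322 + ((E(-2, -9) + (-75 + u(J))) - 131)) = 1/(-322 + ((sqrt(-5 - 9) + (-75 + 9)) - 131)) = 1/(-322 + ((sqrt(-14) - 66) - 131)) = 1/(-322 + ((I*sqrt(14) - 66) - 131)) = 1/(-322 + ((-66 + I*sqrt(14)) - 131)) = 1/(-322 + (-197 + I*sqrt(14))) = 1/(-519 + I*sqrt(14))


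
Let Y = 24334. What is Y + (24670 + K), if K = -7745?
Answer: 41259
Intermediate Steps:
Y + (24670 + K) = 24334 + (24670 - 7745) = 24334 + 16925 = 41259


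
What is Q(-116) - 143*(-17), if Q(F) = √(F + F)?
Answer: 2431 + 2*I*√58 ≈ 2431.0 + 15.232*I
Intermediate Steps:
Q(F) = √2*√F (Q(F) = √(2*F) = √2*√F)
Q(-116) - 143*(-17) = √2*√(-116) - 143*(-17) = √2*(2*I*√29) + 2431 = 2*I*√58 + 2431 = 2431 + 2*I*√58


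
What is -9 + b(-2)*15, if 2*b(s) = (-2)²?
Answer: 21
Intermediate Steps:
b(s) = 2 (b(s) = (½)*(-2)² = (½)*4 = 2)
-9 + b(-2)*15 = -9 + 2*15 = -9 + 30 = 21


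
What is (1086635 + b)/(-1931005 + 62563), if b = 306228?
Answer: -1392863/1868442 ≈ -0.74547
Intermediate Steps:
(1086635 + b)/(-1931005 + 62563) = (1086635 + 306228)/(-1931005 + 62563) = 1392863/(-1868442) = 1392863*(-1/1868442) = -1392863/1868442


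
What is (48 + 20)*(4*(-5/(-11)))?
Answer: 1360/11 ≈ 123.64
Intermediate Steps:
(48 + 20)*(4*(-5/(-11))) = 68*(4*(-5*(-1/11))) = 68*(4*(5/11)) = 68*(20/11) = 1360/11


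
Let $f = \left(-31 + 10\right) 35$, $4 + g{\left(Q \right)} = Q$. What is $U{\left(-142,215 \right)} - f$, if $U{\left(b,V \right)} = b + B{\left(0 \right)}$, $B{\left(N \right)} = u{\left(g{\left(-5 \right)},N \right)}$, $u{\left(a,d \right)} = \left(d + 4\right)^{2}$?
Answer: $609$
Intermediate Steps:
$g{\left(Q \right)} = -4 + Q$
$u{\left(a,d \right)} = \left(4 + d\right)^{2}$
$f = -735$ ($f = \left(-21\right) 35 = -735$)
$B{\left(N \right)} = \left(4 + N\right)^{2}$
$U{\left(b,V \right)} = 16 + b$ ($U{\left(b,V \right)} = b + \left(4 + 0\right)^{2} = b + 4^{2} = b + 16 = 16 + b$)
$U{\left(-142,215 \right)} - f = \left(16 - 142\right) - -735 = -126 + 735 = 609$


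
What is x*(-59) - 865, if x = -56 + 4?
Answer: 2203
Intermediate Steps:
x = -52
x*(-59) - 865 = -52*(-59) - 865 = 3068 - 865 = 2203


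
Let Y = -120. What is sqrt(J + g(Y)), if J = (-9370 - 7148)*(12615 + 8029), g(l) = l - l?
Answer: 2*I*sqrt(85249398) ≈ 18466.0*I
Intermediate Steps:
g(l) = 0
J = -340997592 (J = -16518*20644 = -340997592)
sqrt(J + g(Y)) = sqrt(-340997592 + 0) = sqrt(-340997592) = 2*I*sqrt(85249398)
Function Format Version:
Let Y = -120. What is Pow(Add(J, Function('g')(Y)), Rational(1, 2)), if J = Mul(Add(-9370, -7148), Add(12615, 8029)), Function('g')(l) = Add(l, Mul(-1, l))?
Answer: Mul(2, I, Pow(85249398, Rational(1, 2))) ≈ Mul(18466., I)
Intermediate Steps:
Function('g')(l) = 0
J = -340997592 (J = Mul(-16518, 20644) = -340997592)
Pow(Add(J, Function('g')(Y)), Rational(1, 2)) = Pow(Add(-340997592, 0), Rational(1, 2)) = Pow(-340997592, Rational(1, 2)) = Mul(2, I, Pow(85249398, Rational(1, 2)))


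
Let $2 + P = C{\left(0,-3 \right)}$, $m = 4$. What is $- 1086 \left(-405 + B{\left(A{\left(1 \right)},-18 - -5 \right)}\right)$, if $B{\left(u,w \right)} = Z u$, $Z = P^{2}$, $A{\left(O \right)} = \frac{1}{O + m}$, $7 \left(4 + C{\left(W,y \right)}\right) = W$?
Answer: $\frac{2160054}{5} \approx 4.3201 \cdot 10^{5}$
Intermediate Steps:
$C{\left(W,y \right)} = -4 + \frac{W}{7}$
$A{\left(O \right)} = \frac{1}{4 + O}$ ($A{\left(O \right)} = \frac{1}{O + 4} = \frac{1}{4 + O}$)
$P = -6$ ($P = -2 + \left(-4 + \frac{1}{7} \cdot 0\right) = -2 + \left(-4 + 0\right) = -2 - 4 = -6$)
$Z = 36$ ($Z = \left(-6\right)^{2} = 36$)
$B{\left(u,w \right)} = 36 u$
$- 1086 \left(-405 + B{\left(A{\left(1 \right)},-18 - -5 \right)}\right) = - 1086 \left(-405 + \frac{36}{4 + 1}\right) = - 1086 \left(-405 + \frac{36}{5}\right) = \left(-1086\right) \left(- \frac{1989}{5}\right) = \frac{2160054}{5}$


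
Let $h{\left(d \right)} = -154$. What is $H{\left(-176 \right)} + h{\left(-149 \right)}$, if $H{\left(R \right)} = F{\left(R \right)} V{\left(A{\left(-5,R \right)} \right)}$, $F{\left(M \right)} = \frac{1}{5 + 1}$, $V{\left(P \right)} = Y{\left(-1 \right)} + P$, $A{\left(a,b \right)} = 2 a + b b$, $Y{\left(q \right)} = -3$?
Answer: $\frac{10013}{2} \approx 5006.5$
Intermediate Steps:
$A{\left(a,b \right)} = b^{2} + 2 a$ ($A{\left(a,b \right)} = 2 a + b^{2} = b^{2} + 2 a$)
$V{\left(P \right)} = -3 + P$
$F{\left(M \right)} = \frac{1}{6}$
$H{\left(R \right)} = - \frac{13}{6} + \frac{R^{2}}{6}$ ($H{\left(R \right)} = \frac{-3 + \left(R^{2} + 2 \left(-5\right)\right)}{6} = \frac{-3 + \left(R^{2} - 10\right)}{6} = \frac{-3 + \left(-10 + R^{2}\right)}{6} = \frac{-13 + R^{2}}{6} = - \frac{13}{6} + \frac{R^{2}}{6}$)
$H{\left(-176 \right)} + h{\left(-149 \right)} = \left(- \frac{13}{6} + \frac{\left(-176\right)^{2}}{6}\right) - 154 = \left(- \frac{13}{6} + \frac{1}{6} \cdot 30976\right) - 154 = \left(- \frac{13}{6} + \frac{15488}{3}\right) - 154 = \frac{10321}{2} - 154 = \frac{10013}{2}$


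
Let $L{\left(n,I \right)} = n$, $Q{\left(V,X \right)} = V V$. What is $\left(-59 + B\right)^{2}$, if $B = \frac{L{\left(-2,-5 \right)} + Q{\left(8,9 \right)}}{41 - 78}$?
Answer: $\frac{5040025}{1369} \approx 3681.5$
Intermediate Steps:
$Q{\left(V,X \right)} = V^{2}$
$B = - \frac{62}{37}$ ($B = \frac{-2 + 8^{2}}{41 - 78} = \frac{-2 + 64}{-37} = 62 \left(- \frac{1}{37}\right) = - \frac{62}{37} \approx -1.6757$)
$\left(-59 + B\right)^{2} = \left(-59 - \frac{62}{37}\right)^{2} = \left(- \frac{2245}{37}\right)^{2} = \frac{5040025}{1369}$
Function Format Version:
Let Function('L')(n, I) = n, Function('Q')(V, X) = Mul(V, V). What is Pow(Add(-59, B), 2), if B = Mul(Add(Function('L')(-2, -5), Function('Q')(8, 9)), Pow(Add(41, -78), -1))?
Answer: Rational(5040025, 1369) ≈ 3681.5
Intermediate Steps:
Function('Q')(V, X) = Pow(V, 2)
B = Rational(-62, 37) (B = Mul(Add(-2, Pow(8, 2)), Pow(Add(41, -78), -1)) = Mul(Add(-2, 64), Pow(-37, -1)) = Mul(62, Rational(-1, 37)) = Rational(-62, 37) ≈ -1.6757)
Pow(Add(-59, B), 2) = Pow(Add(-59, Rational(-62, 37)), 2) = Pow(Rational(-2245, 37), 2) = Rational(5040025, 1369)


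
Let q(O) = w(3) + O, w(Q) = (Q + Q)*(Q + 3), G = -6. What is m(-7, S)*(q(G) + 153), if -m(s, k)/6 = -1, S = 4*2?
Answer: 1098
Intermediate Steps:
S = 8
m(s, k) = 6 (m(s, k) = -6*(-1) = 6)
w(Q) = 2*Q*(3 + Q) (w(Q) = (2*Q)*(3 + Q) = 2*Q*(3 + Q))
q(O) = 36 + O (q(O) = 2*3*(3 + 3) + O = 2*3*6 + O = 36 + O)
m(-7, S)*(q(G) + 153) = 6*((36 - 6) + 153) = 6*(30 + 153) = 6*183 = 1098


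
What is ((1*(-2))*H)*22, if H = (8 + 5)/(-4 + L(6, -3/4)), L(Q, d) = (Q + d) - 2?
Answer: 2288/3 ≈ 762.67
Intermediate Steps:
L(Q, d) = -2 + Q + d
H = -52/3 (H = (8 + 5)/(-4 + (-2 + 6 - 3/4)) = 13/(-4 + (-2 + 6 - 3*1/4)) = 13/(-4 + (-2 + 6 - 3/4)) = 13/(-4 + 13/4) = 13/(-3/4) = 13*(-4/3) = -52/3 ≈ -17.333)
((1*(-2))*H)*22 = ((1*(-2))*(-52/3))*22 = -2*(-52/3)*22 = (104/3)*22 = 2288/3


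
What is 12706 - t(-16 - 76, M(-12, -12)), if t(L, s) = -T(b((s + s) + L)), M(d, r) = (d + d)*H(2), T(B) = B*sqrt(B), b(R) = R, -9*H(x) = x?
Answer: 12706 - 488*I*sqrt(183)/9 ≈ 12706.0 - 733.5*I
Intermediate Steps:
H(x) = -x/9
T(B) = B**(3/2)
M(d, r) = -4*d/9 (M(d, r) = (d + d)*(-1/9*2) = (2*d)*(-2/9) = -4*d/9)
t(L, s) = -(L + 2*s)**(3/2) (t(L, s) = -((s + s) + L)**(3/2) = -(2*s + L)**(3/2) = -(L + 2*s)**(3/2))
12706 - t(-16 - 76, M(-12, -12)) = 12706 - (-1)*((-16 - 76) + 2*(-4/9*(-12)))**(3/2) = 12706 - (-1)*(-92 + 2*(16/3))**(3/2) = 12706 - (-1)*(-92 + 32/3)**(3/2) = 12706 - (-1)*(-244/3)**(3/2) = 12706 - (-1)*(-488*I*sqrt(183)/9) = 12706 - 488*I*sqrt(183)/9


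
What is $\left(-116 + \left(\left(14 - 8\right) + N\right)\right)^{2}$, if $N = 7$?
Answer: $10609$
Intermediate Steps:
$\left(-116 + \left(\left(14 - 8\right) + N\right)\right)^{2} = \left(-116 + \left(\left(14 - 8\right) + 7\right)\right)^{2} = \left(-116 + \left(6 + 7\right)\right)^{2} = \left(-116 + 13\right)^{2} = \left(-103\right)^{2} = 10609$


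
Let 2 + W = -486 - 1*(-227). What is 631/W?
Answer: -631/261 ≈ -2.4176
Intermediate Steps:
W = -261 (W = -2 + (-486 - 1*(-227)) = -2 + (-486 + 227) = -2 - 259 = -261)
631/W = 631/(-261) = 631*(-1/261) = -631/261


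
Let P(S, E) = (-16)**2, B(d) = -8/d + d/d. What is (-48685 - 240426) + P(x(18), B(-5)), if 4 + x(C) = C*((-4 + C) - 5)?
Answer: -288855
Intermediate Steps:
x(C) = -4 + C*(-9 + C) (x(C) = -4 + C*((-4 + C) - 5) = -4 + C*(-9 + C))
B(d) = 1 - 8/d (B(d) = -8/d + 1 = 1 - 8/d)
P(S, E) = 256
(-48685 - 240426) + P(x(18), B(-5)) = (-48685 - 240426) + 256 = -289111 + 256 = -288855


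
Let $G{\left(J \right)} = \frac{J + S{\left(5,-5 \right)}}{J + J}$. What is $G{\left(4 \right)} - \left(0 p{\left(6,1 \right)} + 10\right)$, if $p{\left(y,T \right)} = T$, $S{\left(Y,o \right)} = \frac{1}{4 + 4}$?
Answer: $- \frac{607}{64} \approx -9.4844$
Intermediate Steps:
$S{\left(Y,o \right)} = \frac{1}{8}$
$G{\left(J \right)} = \frac{\frac{1}{8} + J}{2 J}$ ($G{\left(J \right)} = \frac{J + \frac{1}{8}}{J + J} = \frac{\frac{1}{8} + J}{2 J}$)
$G{\left(4 \right)} - \left(0 p{\left(6,1 \right)} + 10\right) = \frac{1 + 8 \cdot 4}{16 \cdot 4} - \left(0 \cdot 1 + 10\right) = \frac{1}{16} \cdot \frac{1}{4} \left(1 + 32\right) - \left(0 + 10\right) = \frac{1}{16} \cdot \frac{1}{4} \cdot 33 - 10 = \frac{33}{64} - 10 = - \frac{607}{64}$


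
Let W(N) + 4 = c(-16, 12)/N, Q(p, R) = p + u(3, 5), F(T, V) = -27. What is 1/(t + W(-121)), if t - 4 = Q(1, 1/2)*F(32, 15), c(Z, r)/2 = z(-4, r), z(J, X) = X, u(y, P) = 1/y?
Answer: -121/4380 ≈ -0.027626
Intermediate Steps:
Q(p, R) = ⅓ + p (Q(p, R) = p + 1/3 = p + ⅓ = ⅓ + p)
c(Z, r) = 2*r
t = -32 (t = 4 + (⅓ + 1)*(-27) = 4 + (4/3)*(-27) = 4 - 36 = -32)
W(N) = -4 + 24/N (W(N) = -4 + (2*12)/N = -4 + 24/N)
1/(t + W(-121)) = 1/(-32 + (-4 + 24/(-121))) = 1/(-32 + (-4 + 24*(-1/121))) = 1/(-32 + (-4 - 24/121)) = 1/(-32 - 508/121) = 1/(-4380/121) = -121/4380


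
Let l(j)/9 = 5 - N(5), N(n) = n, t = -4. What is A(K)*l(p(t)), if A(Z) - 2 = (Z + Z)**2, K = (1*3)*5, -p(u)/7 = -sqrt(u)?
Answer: 0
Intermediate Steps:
p(u) = 7*sqrt(u) (p(u) = -(-7)*sqrt(u) = 7*sqrt(u))
K = 15 (K = 3*5 = 15)
l(j) = 0 (l(j) = 9*(5 - 1*5) = 9*(5 - 5) = 9*0 = 0)
A(Z) = 2 + 4*Z**2 (A(Z) = 2 + (Z + Z)**2 = 2 + (2*Z)**2 = 2 + 4*Z**2)
A(K)*l(p(t)) = (2 + 4*15**2)*0 = (2 + 4*225)*0 = (2 + 900)*0 = 902*0 = 0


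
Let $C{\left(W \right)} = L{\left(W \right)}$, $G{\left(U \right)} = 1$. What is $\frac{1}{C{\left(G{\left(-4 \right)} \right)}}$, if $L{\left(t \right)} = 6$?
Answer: $\frac{1}{6} \approx 0.16667$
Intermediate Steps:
$C{\left(W \right)} = 6$
$\frac{1}{C{\left(G{\left(-4 \right)} \right)}} = \frac{1}{6}$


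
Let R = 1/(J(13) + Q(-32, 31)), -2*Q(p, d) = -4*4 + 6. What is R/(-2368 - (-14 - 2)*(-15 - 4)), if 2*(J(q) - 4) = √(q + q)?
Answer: -9/199064 + √26/398128 ≈ -3.2404e-5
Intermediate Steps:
Q(p, d) = 5 (Q(p, d) = -(-4*4 + 6)/2 = -(-16 + 6)/2 = -½*(-10) = 5)
J(q) = 4 + √2*√q/2 (J(q) = 4 + √(q + q)/2 = 4 + √(2*q)/2 = 4 + (√2*√q)/2 = 4 + √2*√q/2)
R = 1/(9 + √26/2) (R = 1/((4 + √2*√13/2) + 5) = 1/((4 + √26/2) + 5) = 1/(9 + √26/2) ≈ 0.086584)
R/(-2368 - (-14 - 2)*(-15 - 4)) = (18/149 - √26/149)/(-2368 - (-14 - 2)*(-15 - 4)) = (18/149 - √26/149)/(-2368 - (-16)*(-19)) = (18/149 - √26/149)/(-2368 - 1*304) = (18/149 - √26/149)/(-2368 - 304) = (18/149 - √26/149)/(-2672) = (18/149 - √26/149)*(-1/2672) = -9/199064 + √26/398128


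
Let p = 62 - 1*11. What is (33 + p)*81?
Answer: 6804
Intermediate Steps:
p = 51 (p = 62 - 11 = 51)
(33 + p)*81 = (33 + 51)*81 = 84*81 = 6804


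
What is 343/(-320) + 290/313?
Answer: -14559/100160 ≈ -0.14536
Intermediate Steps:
343/(-320) + 290/313 = 343*(-1/320) + 290*(1/313) = -343/320 + 290/313 = -14559/100160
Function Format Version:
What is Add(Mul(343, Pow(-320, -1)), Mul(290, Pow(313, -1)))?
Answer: Rational(-14559, 100160) ≈ -0.14536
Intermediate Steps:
Add(Mul(343, Pow(-320, -1)), Mul(290, Pow(313, -1))) = Add(Mul(343, Rational(-1, 320)), Mul(290, Rational(1, 313))) = Add(Rational(-343, 320), Rational(290, 313)) = Rational(-14559, 100160)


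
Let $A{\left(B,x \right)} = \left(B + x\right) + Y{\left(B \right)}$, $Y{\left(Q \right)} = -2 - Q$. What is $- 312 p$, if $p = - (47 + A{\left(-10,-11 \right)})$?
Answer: $10608$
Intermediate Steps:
$A{\left(B,x \right)} = -2 + x$ ($A{\left(B,x \right)} = \left(B + x\right) - \left(2 + B\right) = -2 + x$)
$p = -34$ ($p = - (47 - 13) = \left(-1\right) 34 = -34$)
$- 312 p = \left(-312\right) \left(-34\right) = 10608$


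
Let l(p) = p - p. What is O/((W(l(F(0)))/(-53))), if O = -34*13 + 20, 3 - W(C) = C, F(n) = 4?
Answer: 22366/3 ≈ 7455.3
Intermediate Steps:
l(p) = 0
W(C) = 3 - C
O = -422 (O = -442 + 20 = -422)
O/((W(l(F(0)))/(-53))) = -422*(-53/(3 - 1*0)) = -422*(-53/(3 + 0)) = -422/(3*(-1/53)) = -422/(-3/53) = -422*(-53/3) = 22366/3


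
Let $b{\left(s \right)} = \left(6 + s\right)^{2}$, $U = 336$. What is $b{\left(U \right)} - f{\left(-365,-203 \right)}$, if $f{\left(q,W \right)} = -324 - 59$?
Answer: $117347$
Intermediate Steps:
$f{\left(q,W \right)} = -383$ ($f{\left(q,W \right)} = -324 - 59 = -383$)
$b{\left(U \right)} - f{\left(-365,-203 \right)} = \left(6 + 336\right)^{2} - -383 = 342^{2} + 383 = 116964 + 383 = 117347$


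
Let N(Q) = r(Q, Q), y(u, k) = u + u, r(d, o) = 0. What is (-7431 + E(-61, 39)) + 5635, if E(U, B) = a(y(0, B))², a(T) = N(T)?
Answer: -1796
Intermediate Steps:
y(u, k) = 2*u
N(Q) = 0
a(T) = 0
E(U, B) = 0 (E(U, B) = 0² = 0)
(-7431 + E(-61, 39)) + 5635 = (-7431 + 0) + 5635 = -7431 + 5635 = -1796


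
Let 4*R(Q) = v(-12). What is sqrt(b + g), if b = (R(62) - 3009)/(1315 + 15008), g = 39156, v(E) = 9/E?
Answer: sqrt(18547001605967)/21764 ≈ 197.88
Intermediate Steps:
R(Q) = -3/16 (R(Q) = (9/(-12))/4 = (9*(-1/12))/4 = (1/4)*(-3/4) = -3/16)
b = -16049/87056 (b = (-3/16 - 3009)/(1315 + 15008) = -48147/16/16323 = -48147/16*1/16323 = -16049/87056 ≈ -0.18435)
sqrt(b + g) = sqrt(-16049/87056 + 39156) = sqrt(3408748687/87056) = sqrt(18547001605967)/21764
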